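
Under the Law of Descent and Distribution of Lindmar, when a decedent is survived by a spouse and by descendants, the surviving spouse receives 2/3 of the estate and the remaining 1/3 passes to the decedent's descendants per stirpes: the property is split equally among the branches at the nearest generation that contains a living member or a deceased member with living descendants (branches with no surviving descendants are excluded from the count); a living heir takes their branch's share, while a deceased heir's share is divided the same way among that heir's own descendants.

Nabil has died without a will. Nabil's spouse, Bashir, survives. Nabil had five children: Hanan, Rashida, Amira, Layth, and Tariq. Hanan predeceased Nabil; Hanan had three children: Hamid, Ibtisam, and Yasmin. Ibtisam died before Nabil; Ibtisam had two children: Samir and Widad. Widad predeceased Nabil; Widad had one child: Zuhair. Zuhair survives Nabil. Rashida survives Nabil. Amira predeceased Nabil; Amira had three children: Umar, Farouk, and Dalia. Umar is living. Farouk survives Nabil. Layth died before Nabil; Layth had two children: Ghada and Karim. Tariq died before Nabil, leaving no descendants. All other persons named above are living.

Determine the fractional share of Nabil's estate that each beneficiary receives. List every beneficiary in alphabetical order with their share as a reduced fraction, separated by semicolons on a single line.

Bashir, as surviving spouse, takes 2/3.
The remaining 1/3 passes to Nabil's descendants per stirpes.
Tariq left no surviving issue, so that branch lapses and is disregarded.
The 1/3 is divided into 4 equal shares of 1/12 among Hanan, Rashida, Amira, Layth.
Hanan predeceased; the 1/12 allotted to Hanan's branch passes to Hanan's issue by representation.
The 1/12 is divided into 3 equal shares of 1/36 among Hamid, Ibtisam, Yasmin.
Hamid is living and takes 1/36.
Ibtisam predeceased; the 1/36 allotted to Ibtisam's branch passes to Ibtisam's issue by representation.
The 1/36 is divided into 2 equal shares of 1/72 among Samir, Widad.
Samir is living and takes 1/72.
Widad predeceased; the 1/72 allotted to Widad's branch passes to Widad's issue by representation.
Zuhair is the sole taker at this level and receives the full 1/72.
Yasmin is living and takes 1/36.
Rashida is living and takes 1/12.
Amira predeceased; the 1/12 allotted to Amira's branch passes to Amira's issue by representation.
The 1/12 is divided into 3 equal shares of 1/36 among Umar, Farouk, Dalia.
Umar is living and takes 1/36.
Farouk is living and takes 1/36.
Dalia is living and takes 1/36.
Layth predeceased; the 1/12 allotted to Layth's branch passes to Layth's issue by representation.
The 1/12 is divided into 2 equal shares of 1/24 among Ghada, Karim.
Ghada is living and takes 1/24.
Karim is living and takes 1/24.

Bashir 2/3; Dalia 1/36; Farouk 1/36; Ghada 1/24; Hamid 1/36; Karim 1/24; Rashida 1/12; Samir 1/72; Umar 1/36; Yasmin 1/36; Zuhair 1/72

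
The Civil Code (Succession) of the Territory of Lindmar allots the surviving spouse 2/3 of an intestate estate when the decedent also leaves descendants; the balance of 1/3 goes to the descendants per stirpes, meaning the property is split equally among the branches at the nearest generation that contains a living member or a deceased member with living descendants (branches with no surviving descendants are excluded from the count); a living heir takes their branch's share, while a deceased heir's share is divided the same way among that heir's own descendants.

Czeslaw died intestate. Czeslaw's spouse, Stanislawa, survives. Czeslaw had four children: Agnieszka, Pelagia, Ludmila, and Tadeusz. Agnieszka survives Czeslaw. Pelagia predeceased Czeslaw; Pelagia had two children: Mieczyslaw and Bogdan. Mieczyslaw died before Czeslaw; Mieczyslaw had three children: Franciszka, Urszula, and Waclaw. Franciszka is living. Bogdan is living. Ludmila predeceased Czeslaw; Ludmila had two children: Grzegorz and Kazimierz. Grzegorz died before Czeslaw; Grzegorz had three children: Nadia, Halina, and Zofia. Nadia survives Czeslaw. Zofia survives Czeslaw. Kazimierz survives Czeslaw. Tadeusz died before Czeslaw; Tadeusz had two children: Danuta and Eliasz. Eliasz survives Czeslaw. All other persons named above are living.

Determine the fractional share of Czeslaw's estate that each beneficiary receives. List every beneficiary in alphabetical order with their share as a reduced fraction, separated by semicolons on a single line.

Stanislawa, as surviving spouse, takes 2/3.
The remaining 1/3 passes to Czeslaw's descendants per stirpes.
The 1/3 is divided into 4 equal shares of 1/12 among Agnieszka, Pelagia, Ludmila, Tadeusz.
Agnieszka is living and takes 1/12.
Pelagia predeceased; the 1/12 allotted to Pelagia's branch passes to Pelagia's issue by representation.
The 1/12 is divided into 2 equal shares of 1/24 among Mieczyslaw, Bogdan.
Mieczyslaw predeceased; the 1/24 allotted to Mieczyslaw's branch passes to Mieczyslaw's issue by representation.
The 1/24 is divided into 3 equal shares of 1/72 among Franciszka, Urszula, Waclaw.
Franciszka is living and takes 1/72.
Urszula is living and takes 1/72.
Waclaw is living and takes 1/72.
Bogdan is living and takes 1/24.
Ludmila predeceased; the 1/12 allotted to Ludmila's branch passes to Ludmila's issue by representation.
The 1/12 is divided into 2 equal shares of 1/24 among Grzegorz, Kazimierz.
Grzegorz predeceased; the 1/24 allotted to Grzegorz's branch passes to Grzegorz's issue by representation.
The 1/24 is divided into 3 equal shares of 1/72 among Nadia, Halina, Zofia.
Nadia is living and takes 1/72.
Halina is living and takes 1/72.
Zofia is living and takes 1/72.
Kazimierz is living and takes 1/24.
Tadeusz predeceased; the 1/12 allotted to Tadeusz's branch passes to Tadeusz's issue by representation.
The 1/12 is divided into 2 equal shares of 1/24 among Danuta, Eliasz.
Danuta is living and takes 1/24.
Eliasz is living and takes 1/24.

Agnieszka 1/12; Bogdan 1/24; Danuta 1/24; Eliasz 1/24; Franciszka 1/72; Halina 1/72; Kazimierz 1/24; Nadia 1/72; Stanislawa 2/3; Urszula 1/72; Waclaw 1/72; Zofia 1/72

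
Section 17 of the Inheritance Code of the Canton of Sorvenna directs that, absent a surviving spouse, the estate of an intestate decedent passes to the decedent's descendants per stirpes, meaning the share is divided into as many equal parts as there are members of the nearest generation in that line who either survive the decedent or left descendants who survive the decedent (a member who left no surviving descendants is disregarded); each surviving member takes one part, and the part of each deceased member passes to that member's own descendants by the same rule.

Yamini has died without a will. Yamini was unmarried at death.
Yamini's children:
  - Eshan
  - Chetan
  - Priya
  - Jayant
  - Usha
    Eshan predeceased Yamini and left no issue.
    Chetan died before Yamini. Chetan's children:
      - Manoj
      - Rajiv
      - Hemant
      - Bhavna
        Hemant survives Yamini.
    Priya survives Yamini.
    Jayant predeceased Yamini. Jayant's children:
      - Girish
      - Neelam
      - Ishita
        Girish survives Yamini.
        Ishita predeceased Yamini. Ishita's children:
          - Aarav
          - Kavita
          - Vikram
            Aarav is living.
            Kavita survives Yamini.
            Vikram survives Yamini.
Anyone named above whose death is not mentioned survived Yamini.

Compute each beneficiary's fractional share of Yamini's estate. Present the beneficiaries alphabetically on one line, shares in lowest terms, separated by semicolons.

There is no surviving spouse, so the entire estate passes to Yamini's descendants per stirpes.
Eshan left no surviving issue, so that branch lapses and is disregarded.
The estate is divided into 4 equal shares of 1/4 among Chetan, Priya, Jayant, Usha.
Chetan predeceased; the 1/4 allotted to Chetan's branch passes to Chetan's issue by representation.
The 1/4 is divided into 4 equal shares of 1/16 among Manoj, Rajiv, Hemant, Bhavna.
Manoj is living and takes 1/16.
Rajiv is living and takes 1/16.
Hemant is living and takes 1/16.
Bhavna is living and takes 1/16.
Priya is living and takes 1/4.
Jayant predeceased; the 1/4 allotted to Jayant's branch passes to Jayant's issue by representation.
The 1/4 is divided into 3 equal shares of 1/12 among Girish, Neelam, Ishita.
Girish is living and takes 1/12.
Neelam is living and takes 1/12.
Ishita predeceased; the 1/12 allotted to Ishita's branch passes to Ishita's issue by representation.
The 1/12 is divided into 3 equal shares of 1/36 among Aarav, Kavita, Vikram.
Aarav is living and takes 1/36.
Kavita is living and takes 1/36.
Vikram is living and takes 1/36.
Usha is living and takes 1/4.

Aarav 1/36; Bhavna 1/16; Girish 1/12; Hemant 1/16; Kavita 1/36; Manoj 1/16; Neelam 1/12; Priya 1/4; Rajiv 1/16; Usha 1/4; Vikram 1/36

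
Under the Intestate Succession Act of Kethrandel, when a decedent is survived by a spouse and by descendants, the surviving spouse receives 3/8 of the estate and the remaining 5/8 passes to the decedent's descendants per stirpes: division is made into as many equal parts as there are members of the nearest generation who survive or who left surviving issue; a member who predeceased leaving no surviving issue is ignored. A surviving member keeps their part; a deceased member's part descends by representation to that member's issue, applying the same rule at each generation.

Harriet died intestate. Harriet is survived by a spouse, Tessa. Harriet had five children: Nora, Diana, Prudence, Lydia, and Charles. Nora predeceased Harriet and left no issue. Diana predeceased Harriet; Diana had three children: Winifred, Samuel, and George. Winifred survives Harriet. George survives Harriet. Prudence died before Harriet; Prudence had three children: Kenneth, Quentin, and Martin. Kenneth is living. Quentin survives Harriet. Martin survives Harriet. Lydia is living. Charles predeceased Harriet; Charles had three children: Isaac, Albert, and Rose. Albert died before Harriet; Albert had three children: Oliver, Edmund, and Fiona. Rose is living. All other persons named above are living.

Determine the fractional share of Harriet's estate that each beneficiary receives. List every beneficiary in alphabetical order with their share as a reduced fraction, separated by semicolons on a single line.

Tessa, as surviving spouse, takes 3/8.
The remaining 5/8 passes to Harriet's descendants per stirpes.
Nora left no surviving issue, so that branch lapses and is disregarded.
The 5/8 is divided into 4 equal shares of 5/32 among Diana, Prudence, Lydia, Charles.
Diana predeceased; the 5/32 allotted to Diana's branch passes to Diana's issue by representation.
The 5/32 is divided into 3 equal shares of 5/96 among Winifred, Samuel, George.
Winifred is living and takes 5/96.
Samuel is living and takes 5/96.
George is living and takes 5/96.
Prudence predeceased; the 5/32 allotted to Prudence's branch passes to Prudence's issue by representation.
The 5/32 is divided into 3 equal shares of 5/96 among Kenneth, Quentin, Martin.
Kenneth is living and takes 5/96.
Quentin is living and takes 5/96.
Martin is living and takes 5/96.
Lydia is living and takes 5/32.
Charles predeceased; the 5/32 allotted to Charles's branch passes to Charles's issue by representation.
The 5/32 is divided into 3 equal shares of 5/96 among Isaac, Albert, Rose.
Isaac is living and takes 5/96.
Albert predeceased; the 5/96 allotted to Albert's branch passes to Albert's issue by representation.
The 5/96 is divided into 3 equal shares of 5/288 among Oliver, Edmund, Fiona.
Oliver is living and takes 5/288.
Edmund is living and takes 5/288.
Fiona is living and takes 5/288.
Rose is living and takes 5/96.

Edmund 5/288; Fiona 5/288; George 5/96; Isaac 5/96; Kenneth 5/96; Lydia 5/32; Martin 5/96; Oliver 5/288; Quentin 5/96; Rose 5/96; Samuel 5/96; Tessa 3/8; Winifred 5/96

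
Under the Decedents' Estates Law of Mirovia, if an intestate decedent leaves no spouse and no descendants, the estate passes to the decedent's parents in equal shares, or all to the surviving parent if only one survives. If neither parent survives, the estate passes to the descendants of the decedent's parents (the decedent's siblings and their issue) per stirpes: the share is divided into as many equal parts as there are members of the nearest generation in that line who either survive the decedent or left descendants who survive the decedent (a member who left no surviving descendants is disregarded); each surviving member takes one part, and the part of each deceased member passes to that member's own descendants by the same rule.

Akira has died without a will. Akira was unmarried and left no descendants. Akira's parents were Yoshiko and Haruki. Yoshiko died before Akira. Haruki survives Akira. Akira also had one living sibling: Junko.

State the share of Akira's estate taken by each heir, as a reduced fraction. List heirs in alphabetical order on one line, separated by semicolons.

Only one parent, Haruki, survives, so Haruki takes the entire estate. The siblings take nothing because a surviving parent has priority.

Haruki 1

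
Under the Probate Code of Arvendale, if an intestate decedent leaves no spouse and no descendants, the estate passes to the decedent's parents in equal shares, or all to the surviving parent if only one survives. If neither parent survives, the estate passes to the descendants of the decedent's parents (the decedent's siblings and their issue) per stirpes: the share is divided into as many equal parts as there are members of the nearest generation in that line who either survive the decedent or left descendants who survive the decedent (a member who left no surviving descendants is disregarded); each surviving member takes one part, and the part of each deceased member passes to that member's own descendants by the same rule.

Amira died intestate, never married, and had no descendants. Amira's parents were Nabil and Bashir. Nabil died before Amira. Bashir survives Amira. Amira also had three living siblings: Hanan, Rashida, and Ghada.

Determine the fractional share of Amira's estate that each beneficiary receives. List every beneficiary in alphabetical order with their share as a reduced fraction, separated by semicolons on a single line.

Bashir 1

Only one parent, Bashir, survives, so Bashir takes the entire estate. The siblings take nothing because a surviving parent has priority.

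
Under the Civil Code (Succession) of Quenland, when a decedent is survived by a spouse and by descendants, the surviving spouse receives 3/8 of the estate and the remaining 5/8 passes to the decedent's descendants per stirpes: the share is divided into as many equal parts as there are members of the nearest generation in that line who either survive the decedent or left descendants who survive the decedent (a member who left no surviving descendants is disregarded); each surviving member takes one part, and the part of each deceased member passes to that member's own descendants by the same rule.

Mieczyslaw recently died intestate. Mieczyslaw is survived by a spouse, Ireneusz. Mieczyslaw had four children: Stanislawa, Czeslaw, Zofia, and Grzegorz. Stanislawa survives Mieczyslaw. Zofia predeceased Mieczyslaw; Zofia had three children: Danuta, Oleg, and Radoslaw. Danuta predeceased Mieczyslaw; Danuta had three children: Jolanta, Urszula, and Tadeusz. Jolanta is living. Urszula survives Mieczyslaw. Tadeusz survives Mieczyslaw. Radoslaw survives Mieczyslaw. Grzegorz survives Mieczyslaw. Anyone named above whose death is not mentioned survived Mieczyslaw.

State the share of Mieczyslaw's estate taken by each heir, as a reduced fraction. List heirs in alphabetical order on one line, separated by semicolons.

Ireneusz, as surviving spouse, takes 3/8.
The remaining 5/8 passes to Mieczyslaw's descendants per stirpes.
The 5/8 is divided into 4 equal shares of 5/32 among Stanislawa, Czeslaw, Zofia, Grzegorz.
Stanislawa is living and takes 5/32.
Czeslaw is living and takes 5/32.
Zofia predeceased; the 5/32 allotted to Zofia's branch passes to Zofia's issue by representation.
The 5/32 is divided into 3 equal shares of 5/96 among Danuta, Oleg, Radoslaw.
Danuta predeceased; the 5/96 allotted to Danuta's branch passes to Danuta's issue by representation.
The 5/96 is divided into 3 equal shares of 5/288 among Jolanta, Urszula, Tadeusz.
Jolanta is living and takes 5/288.
Urszula is living and takes 5/288.
Tadeusz is living and takes 5/288.
Oleg is living and takes 5/96.
Radoslaw is living and takes 5/96.
Grzegorz is living and takes 5/32.

Czeslaw 5/32; Grzegorz 5/32; Ireneusz 3/8; Jolanta 5/288; Oleg 5/96; Radoslaw 5/96; Stanislawa 5/32; Tadeusz 5/288; Urszula 5/288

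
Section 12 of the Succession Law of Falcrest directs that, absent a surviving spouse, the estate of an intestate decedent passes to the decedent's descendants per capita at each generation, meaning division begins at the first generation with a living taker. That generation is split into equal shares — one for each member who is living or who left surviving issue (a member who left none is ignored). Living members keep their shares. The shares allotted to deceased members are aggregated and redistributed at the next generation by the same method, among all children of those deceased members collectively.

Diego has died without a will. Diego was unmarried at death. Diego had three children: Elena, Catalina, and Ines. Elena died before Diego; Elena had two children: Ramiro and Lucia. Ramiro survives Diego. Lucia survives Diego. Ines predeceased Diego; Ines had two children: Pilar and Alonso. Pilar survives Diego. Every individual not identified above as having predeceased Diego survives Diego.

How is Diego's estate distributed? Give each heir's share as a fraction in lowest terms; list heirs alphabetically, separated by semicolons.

There is no surviving spouse, so the entire estate passes to Diego's descendants per capita at each generation.
At generation 1 (Elena, Catalina, Ines) there are 3 shares of (1)/3 = 1/3 each.
Living: Catalina — each takes 1/3.
Deceased: Elena and Ines. Their combined 2/3 is pooled and carried to generation 2.
At generation 2 (Ramiro, Lucia, Pilar, Alonso) there are 4 shares of (2/3)/4 = 1/6 each.
Living: Ramiro, Lucia, Pilar, and Alonso — each takes 1/6.

Alonso 1/6; Catalina 1/3; Lucia 1/6; Pilar 1/6; Ramiro 1/6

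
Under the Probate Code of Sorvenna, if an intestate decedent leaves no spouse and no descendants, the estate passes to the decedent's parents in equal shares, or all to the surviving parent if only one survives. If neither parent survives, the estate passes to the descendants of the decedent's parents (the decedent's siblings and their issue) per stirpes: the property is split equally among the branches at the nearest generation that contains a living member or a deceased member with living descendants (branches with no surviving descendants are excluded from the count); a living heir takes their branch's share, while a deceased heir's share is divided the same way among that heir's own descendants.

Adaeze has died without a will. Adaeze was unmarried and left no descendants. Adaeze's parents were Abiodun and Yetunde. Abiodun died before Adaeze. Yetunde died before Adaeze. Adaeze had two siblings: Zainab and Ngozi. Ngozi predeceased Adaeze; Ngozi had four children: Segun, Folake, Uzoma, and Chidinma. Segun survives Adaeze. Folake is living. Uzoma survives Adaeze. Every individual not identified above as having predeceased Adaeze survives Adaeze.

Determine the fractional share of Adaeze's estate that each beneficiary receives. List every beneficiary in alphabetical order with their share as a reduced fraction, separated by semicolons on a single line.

Neither parent survives and there are no descendants, so the estate passes to Adaeze's siblings and their issue per stirpes.
The estate is divided into 2 equal shares of 1/2 among Zainab, Ngozi.
Zainab is living and takes 1/2.
Ngozi predeceased; the 1/2 allotted to Ngozi's branch passes to Ngozi's issue by representation.
The 1/2 is divided into 4 equal shares of 1/8 among Segun, Folake, Uzoma, Chidinma.
Segun is living and takes 1/8.
Folake is living and takes 1/8.
Uzoma is living and takes 1/8.
Chidinma is living and takes 1/8.

Chidinma 1/8; Folake 1/8; Segun 1/8; Uzoma 1/8; Zainab 1/2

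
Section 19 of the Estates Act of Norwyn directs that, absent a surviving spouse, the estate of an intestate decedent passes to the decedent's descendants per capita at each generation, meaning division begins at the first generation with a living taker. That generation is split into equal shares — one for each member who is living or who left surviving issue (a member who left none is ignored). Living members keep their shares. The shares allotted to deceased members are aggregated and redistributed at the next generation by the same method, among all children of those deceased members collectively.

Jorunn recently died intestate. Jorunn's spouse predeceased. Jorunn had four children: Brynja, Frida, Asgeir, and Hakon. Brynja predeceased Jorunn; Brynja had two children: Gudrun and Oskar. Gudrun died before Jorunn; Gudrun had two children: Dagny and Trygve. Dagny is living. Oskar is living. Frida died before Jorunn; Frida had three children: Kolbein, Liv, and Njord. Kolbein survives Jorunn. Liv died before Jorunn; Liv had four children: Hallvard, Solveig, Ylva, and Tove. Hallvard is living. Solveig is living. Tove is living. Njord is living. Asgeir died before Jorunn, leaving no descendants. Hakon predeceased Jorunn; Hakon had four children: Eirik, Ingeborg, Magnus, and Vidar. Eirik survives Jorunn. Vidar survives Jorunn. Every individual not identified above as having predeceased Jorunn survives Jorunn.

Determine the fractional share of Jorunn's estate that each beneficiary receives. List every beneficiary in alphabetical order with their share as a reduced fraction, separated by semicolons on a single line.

Dagny 1/27; Eirik 1/9; Hallvard 1/27; Ingeborg 1/9; Kolbein 1/9; Magnus 1/9; Njord 1/9; Oskar 1/9; Solveig 1/27; Tove 1/27; Trygve 1/27; Vidar 1/9; Ylva 1/27

There is no surviving spouse, so the entire estate passes to Jorunn's descendants per capita at each generation.
No one at generation 1 (Brynja, Frida, Hakon) is living; moving to the next generation.
At generation 2 (Gudrun, Oskar, Kolbein, Liv, Njord, Eirik, Ingeborg, Magnus, Vidar) there are 9 shares of (1)/9 = 1/9 each.
Living: Oskar, Kolbein, Njord, Eirik, Ingeborg, Magnus, and Vidar — each takes 1/9.
Deceased: Gudrun and Liv. Their combined 2/9 is pooled and carried to generation 3.
At generation 3 (Dagny, Trygve, Hallvard, Solveig, Ylva, Tove) there are 6 shares of (2/9)/6 = 1/27 each.
Living: Dagny, Trygve, Hallvard, Solveig, Ylva, and Tove — each takes 1/27.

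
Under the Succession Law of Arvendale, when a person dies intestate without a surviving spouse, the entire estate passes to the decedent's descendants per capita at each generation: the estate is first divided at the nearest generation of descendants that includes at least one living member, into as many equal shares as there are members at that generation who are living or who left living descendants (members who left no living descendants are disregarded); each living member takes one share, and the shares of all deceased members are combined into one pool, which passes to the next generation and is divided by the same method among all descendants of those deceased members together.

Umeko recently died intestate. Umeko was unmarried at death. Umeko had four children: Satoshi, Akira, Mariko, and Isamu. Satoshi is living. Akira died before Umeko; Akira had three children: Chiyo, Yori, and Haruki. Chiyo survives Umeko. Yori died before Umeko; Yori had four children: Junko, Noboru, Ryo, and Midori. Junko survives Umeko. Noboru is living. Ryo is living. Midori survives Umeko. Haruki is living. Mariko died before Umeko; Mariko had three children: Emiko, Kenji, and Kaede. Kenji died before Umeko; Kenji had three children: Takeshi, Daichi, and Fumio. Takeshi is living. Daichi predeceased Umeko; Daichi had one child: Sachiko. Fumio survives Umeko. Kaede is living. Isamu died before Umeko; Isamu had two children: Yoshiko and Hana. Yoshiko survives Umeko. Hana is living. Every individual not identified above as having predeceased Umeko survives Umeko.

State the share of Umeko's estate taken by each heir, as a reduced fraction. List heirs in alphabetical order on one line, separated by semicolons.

Chiyo 3/32; Emiko 3/32; Fumio 3/112; Hana 3/32; Haruki 3/32; Junko 3/112; Kaede 3/32; Midori 3/112; Noboru 3/112; Ryo 3/112; Sachiko 3/112; Satoshi 1/4; Takeshi 3/112; Yoshiko 3/32

There is no surviving spouse, so the entire estate passes to Umeko's descendants per capita at each generation.
At generation 1 (Satoshi, Akira, Mariko, Isamu) there are 4 shares of (1)/4 = 1/4 each.
Living: Satoshi — each takes 1/4.
Deceased: Akira, Mariko, and Isamu. Their combined 3/4 is pooled and carried to generation 2.
At generation 2 (Chiyo, Yori, Haruki, Emiko, Kenji, Kaede, Yoshiko, Hana) there are 8 shares of (3/4)/8 = 3/32 each.
Living: Chiyo, Haruki, Emiko, Kaede, Yoshiko, and Hana — each takes 3/32.
Deceased: Yori and Kenji. Their combined 3/16 is pooled and carried to generation 3.
At generation 3 (Junko, Noboru, Ryo, Midori, Takeshi, Daichi, Fumio) there are 7 shares of (3/16)/7 = 3/112 each.
Living: Junko, Noboru, Ryo, Midori, Takeshi, and Fumio — each takes 3/112.
Deceased: Daichi. That 3/112 share is carried to generation 4.
At generation 4 (Sachiko) there are 1 shares of (3/112)/1 = 3/112 each.
Living: Sachiko — each takes 3/112.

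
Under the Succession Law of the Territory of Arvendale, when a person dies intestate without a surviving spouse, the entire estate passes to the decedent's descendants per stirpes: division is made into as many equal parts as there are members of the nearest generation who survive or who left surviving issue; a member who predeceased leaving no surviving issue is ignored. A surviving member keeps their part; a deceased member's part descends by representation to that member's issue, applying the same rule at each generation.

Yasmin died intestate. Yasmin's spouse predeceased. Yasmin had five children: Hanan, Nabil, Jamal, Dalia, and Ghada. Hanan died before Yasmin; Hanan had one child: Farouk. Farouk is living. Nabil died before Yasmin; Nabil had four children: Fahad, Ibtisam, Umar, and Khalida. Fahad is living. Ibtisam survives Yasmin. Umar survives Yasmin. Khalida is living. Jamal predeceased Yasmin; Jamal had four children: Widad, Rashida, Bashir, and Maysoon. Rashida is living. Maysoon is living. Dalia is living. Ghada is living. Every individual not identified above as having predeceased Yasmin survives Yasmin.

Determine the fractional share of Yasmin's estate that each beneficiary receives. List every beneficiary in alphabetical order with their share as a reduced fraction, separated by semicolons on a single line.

Bashir 1/20; Dalia 1/5; Fahad 1/20; Farouk 1/5; Ghada 1/5; Ibtisam 1/20; Khalida 1/20; Maysoon 1/20; Rashida 1/20; Umar 1/20; Widad 1/20

There is no surviving spouse, so the entire estate passes to Yasmin's descendants per stirpes.
The estate is divided into 5 equal shares of 1/5 among Hanan, Nabil, Jamal, Dalia, Ghada.
Hanan predeceased; the 1/5 allotted to Hanan's branch passes to Hanan's issue by representation.
Farouk is the sole taker at this level and receives the full 1/5.
Nabil predeceased; the 1/5 allotted to Nabil's branch passes to Nabil's issue by representation.
The 1/5 is divided into 4 equal shares of 1/20 among Fahad, Ibtisam, Umar, Khalida.
Fahad is living and takes 1/20.
Ibtisam is living and takes 1/20.
Umar is living and takes 1/20.
Khalida is living and takes 1/20.
Jamal predeceased; the 1/5 allotted to Jamal's branch passes to Jamal's issue by representation.
The 1/5 is divided into 4 equal shares of 1/20 among Widad, Rashida, Bashir, Maysoon.
Widad is living and takes 1/20.
Rashida is living and takes 1/20.
Bashir is living and takes 1/20.
Maysoon is living and takes 1/20.
Dalia is living and takes 1/5.
Ghada is living and takes 1/5.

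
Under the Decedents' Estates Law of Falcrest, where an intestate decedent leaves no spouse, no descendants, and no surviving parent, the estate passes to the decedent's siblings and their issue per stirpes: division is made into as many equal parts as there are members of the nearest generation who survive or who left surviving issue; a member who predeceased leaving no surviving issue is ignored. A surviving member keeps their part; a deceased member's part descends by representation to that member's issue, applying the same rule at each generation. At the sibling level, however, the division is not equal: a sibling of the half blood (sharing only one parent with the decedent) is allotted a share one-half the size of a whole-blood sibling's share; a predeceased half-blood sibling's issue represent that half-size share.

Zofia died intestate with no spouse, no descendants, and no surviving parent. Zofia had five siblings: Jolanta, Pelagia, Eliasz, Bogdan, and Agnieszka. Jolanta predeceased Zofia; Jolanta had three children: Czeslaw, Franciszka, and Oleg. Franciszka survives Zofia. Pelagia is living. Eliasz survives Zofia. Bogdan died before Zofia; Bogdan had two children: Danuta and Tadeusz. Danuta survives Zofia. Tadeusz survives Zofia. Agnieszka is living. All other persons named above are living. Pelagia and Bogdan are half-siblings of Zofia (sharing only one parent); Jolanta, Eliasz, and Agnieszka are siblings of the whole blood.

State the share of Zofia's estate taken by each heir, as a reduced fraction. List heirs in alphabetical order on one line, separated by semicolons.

Agnieszka 1/4; Czeslaw 1/12; Danuta 1/16; Eliasz 1/4; Franciszka 1/12; Oleg 1/12; Pelagia 1/8; Tadeusz 1/16

No spouse, descendants, or parent survives, so the estate passes to Zofia's siblings per stirpes.
Half-blood siblings count for one-half the weight of whole-blood siblings at the initial division.
Dividing 1 in proportion to weights (total weight 4): Jolanta (weight 1) → 1/4; Pelagia (weight 1/2) → 1/8; Eliasz (weight 1) → 1/4; Bogdan (weight 1/2) → 1/8; Agnieszka (weight 1) → 1/4.
Jolanta predeceased; the 1/4 allotted to Jolanta's branch passes to Jolanta's issue by representation.
The 1/4 is divided into 3 equal shares of 1/12 among Czeslaw, Franciszka, Oleg.
Czeslaw is living and takes 1/12.
Franciszka is living and takes 1/12.
Oleg is living and takes 1/12.
Pelagia is living and takes 1/8.
Eliasz is living and takes 1/4.
Bogdan predeceased; the 1/8 allotted to Bogdan's branch passes to Bogdan's issue by representation.
The 1/8 is divided into 2 equal shares of 1/16 among Danuta, Tadeusz.
Danuta is living and takes 1/16.
Tadeusz is living and takes 1/16.
Agnieszka is living and takes 1/4.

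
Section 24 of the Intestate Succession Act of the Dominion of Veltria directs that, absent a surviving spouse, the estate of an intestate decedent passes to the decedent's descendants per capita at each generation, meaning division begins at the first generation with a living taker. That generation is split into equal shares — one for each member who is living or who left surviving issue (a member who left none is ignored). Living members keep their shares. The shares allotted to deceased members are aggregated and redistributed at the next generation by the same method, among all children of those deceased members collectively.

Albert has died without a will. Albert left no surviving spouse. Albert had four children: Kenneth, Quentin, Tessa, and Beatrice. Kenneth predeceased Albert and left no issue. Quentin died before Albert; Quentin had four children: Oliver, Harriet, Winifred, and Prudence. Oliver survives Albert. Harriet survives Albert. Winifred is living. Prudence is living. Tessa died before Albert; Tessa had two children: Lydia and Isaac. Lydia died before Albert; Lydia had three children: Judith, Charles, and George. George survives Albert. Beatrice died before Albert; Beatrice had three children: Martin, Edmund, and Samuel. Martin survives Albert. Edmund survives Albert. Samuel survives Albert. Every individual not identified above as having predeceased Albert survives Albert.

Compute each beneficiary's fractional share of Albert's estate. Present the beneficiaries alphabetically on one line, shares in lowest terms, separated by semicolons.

Charles 1/27; Edmund 1/9; George 1/27; Harriet 1/9; Isaac 1/9; Judith 1/27; Martin 1/9; Oliver 1/9; Prudence 1/9; Samuel 1/9; Winifred 1/9

There is no surviving spouse, so the entire estate passes to Albert's descendants per capita at each generation.
No one at generation 1 (Quentin, Tessa, Beatrice) is living; moving to the next generation.
At generation 2 (Oliver, Harriet, Winifred, Prudence, Lydia, Isaac, Martin, Edmund, Samuel) there are 9 shares of (1)/9 = 1/9 each.
Living: Oliver, Harriet, Winifred, Prudence, Isaac, Martin, Edmund, and Samuel — each takes 1/9.
Deceased: Lydia. That 1/9 share is carried to generation 3.
At generation 3 (Judith, Charles, George) there are 3 shares of (1/9)/3 = 1/27 each.
Living: Judith, Charles, and George — each takes 1/27.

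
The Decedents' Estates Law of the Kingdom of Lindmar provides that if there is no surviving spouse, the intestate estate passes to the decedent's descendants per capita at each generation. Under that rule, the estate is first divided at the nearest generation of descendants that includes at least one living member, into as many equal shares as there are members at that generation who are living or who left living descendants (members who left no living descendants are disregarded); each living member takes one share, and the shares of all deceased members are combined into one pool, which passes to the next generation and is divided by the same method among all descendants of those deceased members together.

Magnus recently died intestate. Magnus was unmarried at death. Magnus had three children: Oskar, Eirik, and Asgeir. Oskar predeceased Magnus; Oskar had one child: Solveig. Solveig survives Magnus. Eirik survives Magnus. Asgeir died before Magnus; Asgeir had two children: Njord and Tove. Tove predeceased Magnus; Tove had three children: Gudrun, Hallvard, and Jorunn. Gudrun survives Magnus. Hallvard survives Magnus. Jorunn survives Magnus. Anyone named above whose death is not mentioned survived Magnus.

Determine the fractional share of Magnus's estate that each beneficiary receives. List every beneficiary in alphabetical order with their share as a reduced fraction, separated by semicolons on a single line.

Eirik 1/3; Gudrun 2/27; Hallvard 2/27; Jorunn 2/27; Njord 2/9; Solveig 2/9

There is no surviving spouse, so the entire estate passes to Magnus's descendants per capita at each generation.
At generation 1 (Oskar, Eirik, Asgeir) there are 3 shares of (1)/3 = 1/3 each.
Living: Eirik — each takes 1/3.
Deceased: Oskar and Asgeir. Their combined 2/3 is pooled and carried to generation 2.
At generation 2 (Solveig, Njord, Tove) there are 3 shares of (2/3)/3 = 2/9 each.
Living: Solveig and Njord — each takes 2/9.
Deceased: Tove. That 2/9 share is carried to generation 3.
At generation 3 (Gudrun, Hallvard, Jorunn) there are 3 shares of (2/9)/3 = 2/27 each.
Living: Gudrun, Hallvard, and Jorunn — each takes 2/27.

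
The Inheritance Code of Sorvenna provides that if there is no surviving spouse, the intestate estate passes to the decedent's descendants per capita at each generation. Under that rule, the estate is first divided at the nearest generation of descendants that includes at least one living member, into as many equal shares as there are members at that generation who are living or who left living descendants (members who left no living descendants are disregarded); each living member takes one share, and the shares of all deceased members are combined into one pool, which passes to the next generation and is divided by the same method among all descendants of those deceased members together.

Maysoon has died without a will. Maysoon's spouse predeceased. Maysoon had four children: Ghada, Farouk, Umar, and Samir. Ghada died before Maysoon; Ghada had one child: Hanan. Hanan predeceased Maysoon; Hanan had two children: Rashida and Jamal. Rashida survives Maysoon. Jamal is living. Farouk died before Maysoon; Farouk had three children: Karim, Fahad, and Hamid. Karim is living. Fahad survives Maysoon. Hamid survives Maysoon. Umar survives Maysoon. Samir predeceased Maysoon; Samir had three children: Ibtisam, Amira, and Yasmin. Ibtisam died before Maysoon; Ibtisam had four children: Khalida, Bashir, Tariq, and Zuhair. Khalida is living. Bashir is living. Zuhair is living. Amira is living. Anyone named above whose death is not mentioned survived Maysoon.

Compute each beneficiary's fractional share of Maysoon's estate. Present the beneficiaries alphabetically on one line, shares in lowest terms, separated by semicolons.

Amira 3/28; Bashir 1/28; Fahad 3/28; Hamid 3/28; Jamal 1/28; Karim 3/28; Khalida 1/28; Rashida 1/28; Tariq 1/28; Umar 1/4; Yasmin 3/28; Zuhair 1/28

There is no surviving spouse, so the entire estate passes to Maysoon's descendants per capita at each generation.
At generation 1 (Ghada, Farouk, Umar, Samir) there are 4 shares of (1)/4 = 1/4 each.
Living: Umar — each takes 1/4.
Deceased: Ghada, Farouk, and Samir. Their combined 3/4 is pooled and carried to generation 2.
At generation 2 (Hanan, Karim, Fahad, Hamid, Ibtisam, Amira, Yasmin) there are 7 shares of (3/4)/7 = 3/28 each.
Living: Karim, Fahad, Hamid, Amira, and Yasmin — each takes 3/28.
Deceased: Hanan and Ibtisam. Their combined 3/14 is pooled and carried to generation 3.
At generation 3 (Rashida, Jamal, Khalida, Bashir, Tariq, Zuhair) there are 6 shares of (3/14)/6 = 1/28 each.
Living: Rashida, Jamal, Khalida, Bashir, Tariq, and Zuhair — each takes 1/28.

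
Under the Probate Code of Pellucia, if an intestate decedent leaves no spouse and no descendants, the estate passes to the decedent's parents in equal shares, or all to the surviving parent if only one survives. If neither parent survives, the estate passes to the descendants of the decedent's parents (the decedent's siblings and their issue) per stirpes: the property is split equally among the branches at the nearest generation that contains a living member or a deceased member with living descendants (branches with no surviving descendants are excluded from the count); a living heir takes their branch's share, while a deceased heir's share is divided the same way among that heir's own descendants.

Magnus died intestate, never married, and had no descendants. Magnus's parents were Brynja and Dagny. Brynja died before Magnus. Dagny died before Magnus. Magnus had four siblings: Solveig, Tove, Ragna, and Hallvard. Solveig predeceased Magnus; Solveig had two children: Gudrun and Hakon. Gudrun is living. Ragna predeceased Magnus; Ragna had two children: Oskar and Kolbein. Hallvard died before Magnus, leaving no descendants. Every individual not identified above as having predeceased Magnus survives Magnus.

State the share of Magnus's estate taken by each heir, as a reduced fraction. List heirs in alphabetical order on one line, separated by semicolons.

Gudrun 1/6; Hakon 1/6; Kolbein 1/6; Oskar 1/6; Tove 1/3

Neither parent survives and there are no descendants, so the estate passes to Magnus's siblings and their issue per stirpes.
Hallvard left no surviving issue, so that branch lapses and is disregarded.
The estate is divided into 3 equal shares of 1/3 among Solveig, Tove, Ragna.
Solveig predeceased; the 1/3 allotted to Solveig's branch passes to Solveig's issue by representation.
The 1/3 is divided into 2 equal shares of 1/6 among Gudrun, Hakon.
Gudrun is living and takes 1/6.
Hakon is living and takes 1/6.
Tove is living and takes 1/3.
Ragna predeceased; the 1/3 allotted to Ragna's branch passes to Ragna's issue by representation.
The 1/3 is divided into 2 equal shares of 1/6 among Oskar, Kolbein.
Oskar is living and takes 1/6.
Kolbein is living and takes 1/6.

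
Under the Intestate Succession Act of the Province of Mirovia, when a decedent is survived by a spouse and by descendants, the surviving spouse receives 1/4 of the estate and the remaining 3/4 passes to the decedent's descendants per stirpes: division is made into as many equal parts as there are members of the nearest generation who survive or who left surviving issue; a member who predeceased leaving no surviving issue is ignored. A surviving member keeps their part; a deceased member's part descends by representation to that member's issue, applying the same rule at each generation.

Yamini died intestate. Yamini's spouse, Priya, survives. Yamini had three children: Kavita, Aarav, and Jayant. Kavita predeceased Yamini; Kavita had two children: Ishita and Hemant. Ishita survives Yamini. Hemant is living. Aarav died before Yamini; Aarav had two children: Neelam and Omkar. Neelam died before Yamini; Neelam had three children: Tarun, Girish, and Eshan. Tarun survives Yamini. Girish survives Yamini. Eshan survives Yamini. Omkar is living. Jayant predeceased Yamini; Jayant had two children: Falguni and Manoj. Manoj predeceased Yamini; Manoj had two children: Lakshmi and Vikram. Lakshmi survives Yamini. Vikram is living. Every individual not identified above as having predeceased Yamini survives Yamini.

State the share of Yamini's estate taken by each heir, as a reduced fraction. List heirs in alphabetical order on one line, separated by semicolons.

Priya, as surviving spouse, takes 1/4.
The remaining 3/4 passes to Yamini's descendants per stirpes.
The 3/4 is divided into 3 equal shares of 1/4 among Kavita, Aarav, Jayant.
Kavita predeceased; the 1/4 allotted to Kavita's branch passes to Kavita's issue by representation.
The 1/4 is divided into 2 equal shares of 1/8 among Ishita, Hemant.
Ishita is living and takes 1/8.
Hemant is living and takes 1/8.
Aarav predeceased; the 1/4 allotted to Aarav's branch passes to Aarav's issue by representation.
The 1/4 is divided into 2 equal shares of 1/8 among Neelam, Omkar.
Neelam predeceased; the 1/8 allotted to Neelam's branch passes to Neelam's issue by representation.
The 1/8 is divided into 3 equal shares of 1/24 among Tarun, Girish, Eshan.
Tarun is living and takes 1/24.
Girish is living and takes 1/24.
Eshan is living and takes 1/24.
Omkar is living and takes 1/8.
Jayant predeceased; the 1/4 allotted to Jayant's branch passes to Jayant's issue by representation.
The 1/4 is divided into 2 equal shares of 1/8 among Falguni, Manoj.
Falguni is living and takes 1/8.
Manoj predeceased; the 1/8 allotted to Manoj's branch passes to Manoj's issue by representation.
The 1/8 is divided into 2 equal shares of 1/16 among Lakshmi, Vikram.
Lakshmi is living and takes 1/16.
Vikram is living and takes 1/16.

Eshan 1/24; Falguni 1/8; Girish 1/24; Hemant 1/8; Ishita 1/8; Lakshmi 1/16; Omkar 1/8; Priya 1/4; Tarun 1/24; Vikram 1/16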